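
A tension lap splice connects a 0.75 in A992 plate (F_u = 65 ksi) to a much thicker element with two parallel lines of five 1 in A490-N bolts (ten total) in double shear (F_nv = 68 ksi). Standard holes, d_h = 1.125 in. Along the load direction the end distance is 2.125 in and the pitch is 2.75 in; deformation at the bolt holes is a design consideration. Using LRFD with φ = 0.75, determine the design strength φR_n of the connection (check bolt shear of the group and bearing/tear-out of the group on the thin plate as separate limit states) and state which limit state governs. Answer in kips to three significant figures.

Bolt shear: A_b = π·1²/4 = 0.7854 in²; R_n = 68 × 0.7854 × 10 × 2 = 1068 kips → 0.75 × 1068 = 801 kips.
Bearing (1.2 l_c t F_u ≤ 2.4 d t F_u): upper limit = 2.4·1·0.75·65 = 117 kips.
  Edge l_c = 2.125 − 1.125/2 = 1.562 → r_n = 91.41 kips; interior l_c = 2.75 − 1.125 = 1.625 → r_n = 95.06 kips.
  R_n,bearing = 2·91.41 + 8·95.06 = 943.3 kips → 0.75 × 943.3 = 707 kips.
Bearing governs: 707 kips.

707 kips (bearing governs)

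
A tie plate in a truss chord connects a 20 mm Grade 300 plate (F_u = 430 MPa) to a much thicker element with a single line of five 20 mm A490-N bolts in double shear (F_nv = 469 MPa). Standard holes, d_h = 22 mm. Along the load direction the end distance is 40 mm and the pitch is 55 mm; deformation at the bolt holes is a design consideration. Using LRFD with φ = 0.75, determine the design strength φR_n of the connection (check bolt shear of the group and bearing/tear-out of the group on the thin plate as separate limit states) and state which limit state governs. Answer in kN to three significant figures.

1110 kN (bolt shear governs)

Bolt shear: A_b = π·20²/4 = 314.2 mm²; R_n = 469 × 314.2 × 5 × 2 / 1000 = 1473 kN → 0.75 × 1473 = 1110 kN.
Bearing (1.2 l_c t F_u ≤ 2.4 d t F_u): upper limit = 2.4·20·20·430 / 1000 = 412.8 kN.
  Edge l_c = 40 − 22/2 = 29 → r_n = 299.3 kN; interior l_c = 55 − 22 = 33 → r_n = 340.6 kN.
  R_n,bearing = 1·299.3 + 4·340.6 = 1662 kN → 0.75 × 1662 = 1250 kN.
Bolt shear governs: 1110 kN.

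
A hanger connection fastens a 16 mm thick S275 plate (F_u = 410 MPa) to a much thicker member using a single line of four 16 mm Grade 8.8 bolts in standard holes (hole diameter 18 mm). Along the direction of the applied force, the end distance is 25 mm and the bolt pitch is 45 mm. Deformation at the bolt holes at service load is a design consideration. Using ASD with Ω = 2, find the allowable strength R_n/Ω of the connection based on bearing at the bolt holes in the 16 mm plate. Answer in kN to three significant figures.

382 kN

Per bolt r_n = 1.2 l_c t F_u ≤ 2.4 d t F_u; upper limit = 2.4 × 16 × 16 × 410 / 1000 = 251.9 kN.
Edge bolt: l_c = 25 − 18/2 = 16 mm → 1.2 × 16 × 16 × 410 / 1000 = 126 → r_n = 126 kN.
Interior bolts: l_c = 45 − 18 = 27 mm → 1.2 × 27 × 16 × 410 / 1000 = 212.5 → r_n = 212.5 kN.
R_n = 1 × 126 + 3 × 212.5 = 763.6 kN.
Allowable strength R_n/Ω = 763.6 / 2 = 382 kN.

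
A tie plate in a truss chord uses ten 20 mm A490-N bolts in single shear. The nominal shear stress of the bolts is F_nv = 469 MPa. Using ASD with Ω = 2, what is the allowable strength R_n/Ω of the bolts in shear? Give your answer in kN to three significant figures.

A_b = π × 20² / 4 = 314.2 mm².
R_n = F_nv · A_b · n · n_s = 469 × 314.2 × 10 × 1 / 1000 = 1473 kN.
Allowable strength R_n/Ω = 1473 / 2 = 737 kN.

737 kN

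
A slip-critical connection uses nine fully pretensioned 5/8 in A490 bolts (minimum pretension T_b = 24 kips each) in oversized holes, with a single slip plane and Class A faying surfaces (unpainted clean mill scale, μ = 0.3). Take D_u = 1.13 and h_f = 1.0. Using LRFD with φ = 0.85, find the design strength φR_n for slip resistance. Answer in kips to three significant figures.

R_n = μ · D_u · h_f · T_b · n_s · n_b = 0.3 × 1.13 × 1.0 × 24 × 1 × 9 = 73.22 kips.
Design strength φR_n = 0.85 × 73.22 = 62.2 kips.

62.2 kips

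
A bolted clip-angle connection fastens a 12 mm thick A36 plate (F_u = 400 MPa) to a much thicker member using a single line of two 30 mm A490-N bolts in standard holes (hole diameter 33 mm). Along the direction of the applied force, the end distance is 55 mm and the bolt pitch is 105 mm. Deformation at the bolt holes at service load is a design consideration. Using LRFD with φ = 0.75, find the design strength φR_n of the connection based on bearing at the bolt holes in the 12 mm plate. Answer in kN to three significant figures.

426 kN

Per bolt r_n = 1.2 l_c t F_u ≤ 2.4 d t F_u; upper limit = 2.4 × 30 × 12 × 400 / 1000 = 345.6 kN.
Edge bolt: l_c = 55 − 33/2 = 38.5 mm → 1.2 × 38.5 × 12 × 400 / 1000 = 221.8 → r_n = 221.8 kN.
Interior bolts: l_c = 105 − 33 = 72 mm → 1.2 × 72 × 12 × 400 / 1000 = 414.7 → r_n = 345.6 kN.
R_n = 1 × 221.8 + 1 × 345.6 = 567.4 kN.
Design strength φR_n = 0.75 × 567.4 = 426 kN.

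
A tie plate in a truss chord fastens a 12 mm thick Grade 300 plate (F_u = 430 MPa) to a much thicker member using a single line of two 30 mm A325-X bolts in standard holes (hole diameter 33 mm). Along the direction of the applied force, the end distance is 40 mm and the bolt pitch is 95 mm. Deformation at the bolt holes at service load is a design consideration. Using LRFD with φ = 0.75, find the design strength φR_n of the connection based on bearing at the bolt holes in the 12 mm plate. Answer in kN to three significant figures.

388 kN

Per bolt r_n = 1.2 l_c t F_u ≤ 2.4 d t F_u; upper limit = 2.4 × 30 × 12 × 430 / 1000 = 371.5 kN.
Edge bolt: l_c = 40 − 33/2 = 23.5 mm → 1.2 × 23.5 × 12 × 430 / 1000 = 145.5 → r_n = 145.5 kN.
Interior bolts: l_c = 95 − 33 = 62 mm → 1.2 × 62 × 12 × 430 / 1000 = 383.9 → r_n = 371.5 kN.
R_n = 1 × 145.5 + 1 × 371.5 = 517 kN.
Design strength φR_n = 0.75 × 517 = 388 kN.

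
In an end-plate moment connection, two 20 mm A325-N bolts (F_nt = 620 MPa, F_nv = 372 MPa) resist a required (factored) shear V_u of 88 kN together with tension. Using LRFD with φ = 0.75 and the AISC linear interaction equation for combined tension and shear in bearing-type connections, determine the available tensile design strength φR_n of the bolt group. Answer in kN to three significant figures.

233 kN

A_b = π·20²/4 = 314.2 mm²; f_rv = 88 × 1000 / (2 × 314.2) = 140.1 MPa.
F'_nt = 1.3 F_nt − (F_nt / φF_nv) f_rv = 1.3·620 − (620/(0.75·372))·140.1 = 494.8 MPa, capped at F_nt → F'_nt = 494.8 MPa.
R_n = F'_nt · A_b · n = 494.8 × 314.2 × 2 / 1000 = 310.9 kN.
Design strength φR_n = 0.75 × 310.9 = 233 kN.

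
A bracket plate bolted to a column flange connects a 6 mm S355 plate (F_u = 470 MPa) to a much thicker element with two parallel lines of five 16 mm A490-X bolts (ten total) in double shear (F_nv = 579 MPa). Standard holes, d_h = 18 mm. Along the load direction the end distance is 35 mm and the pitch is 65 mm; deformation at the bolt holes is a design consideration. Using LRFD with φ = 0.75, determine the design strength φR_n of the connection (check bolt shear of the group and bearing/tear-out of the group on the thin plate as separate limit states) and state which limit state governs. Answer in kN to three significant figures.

Bolt shear: A_b = π·16²/4 = 201.1 mm²; R_n = 579 × 201.1 × 10 × 2 / 1000 = 2328 kN → 0.75 × 2328 = 1750 kN.
Bearing (1.2 l_c t F_u ≤ 2.4 d t F_u): upper limit = 2.4·16·6·470 / 1000 = 108.3 kN.
  Edge l_c = 35 − 18/2 = 26 → r_n = 87.98 kN; interior l_c = 65 − 18 = 47 → r_n = 108.3 kN.
  R_n,bearing = 2·87.98 + 8·108.3 = 1042 kN → 0.75 × 1042 = 782 kN.
Bearing governs: 782 kN.

782 kN (bearing governs)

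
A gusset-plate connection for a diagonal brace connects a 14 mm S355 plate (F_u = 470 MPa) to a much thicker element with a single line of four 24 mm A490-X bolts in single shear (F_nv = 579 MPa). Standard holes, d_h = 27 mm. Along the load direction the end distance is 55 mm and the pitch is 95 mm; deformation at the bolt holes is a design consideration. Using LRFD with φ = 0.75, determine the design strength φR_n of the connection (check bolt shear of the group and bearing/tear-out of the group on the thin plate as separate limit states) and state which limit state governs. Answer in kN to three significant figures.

786 kN (bolt shear governs)

Bolt shear: A_b = π·24²/4 = 452.4 mm²; R_n = 579 × 452.4 × 4 × 1 / 1000 = 1048 kN → 0.75 × 1048 = 786 kN.
Bearing (1.2 l_c t F_u ≤ 2.4 d t F_u): upper limit = 2.4·24·14·470 / 1000 = 379 kN.
  Edge l_c = 55 − 27/2 = 41.5 → r_n = 327.7 kN; interior l_c = 95 − 27 = 68 → r_n = 379 kN.
  R_n,bearing = 1·327.7 + 3·379 = 1465 kN → 0.75 × 1465 = 1100 kN.
Bolt shear governs: 786 kN.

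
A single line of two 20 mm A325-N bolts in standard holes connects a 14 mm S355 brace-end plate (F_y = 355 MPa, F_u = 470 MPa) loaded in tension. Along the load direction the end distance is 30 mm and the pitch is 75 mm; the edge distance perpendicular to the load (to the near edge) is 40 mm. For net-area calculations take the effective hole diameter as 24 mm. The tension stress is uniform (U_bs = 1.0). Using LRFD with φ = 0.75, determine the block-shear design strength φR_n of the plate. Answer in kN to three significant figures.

342 kN

Shear plane L_v = 30 + 1·75 = 105 mm; A_gv = 105 × 14 = 1470 mm².
A_nv = (105 − 1.5·24) × 14 = 966 mm².
A_nt = (40 − 0.5·24) × 14 = 392 mm².
0.6 F_u A_nv = 272.4 kN; 0.6 F_y A_gv = 313.1 kN → shear rupture governs the shear term.
R_n = 272.4 + 1.0 × 470 × 392 / 1000 = 456.7 kN.
Design strength φR_n = 0.75 × 456.7 = 342 kN.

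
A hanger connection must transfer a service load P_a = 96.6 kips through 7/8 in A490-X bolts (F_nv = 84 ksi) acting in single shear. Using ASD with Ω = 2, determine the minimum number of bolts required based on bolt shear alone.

4 bolts

A_b = π·0.875²/4 = 0.6013 in².
Per-bolt allowable strength R_n/Ω = 84 × 0.6013 × 1 / 2 = 25.26 kips.
n ≥ 96.6 / 25.26 = 3.825 → use 4 bolts.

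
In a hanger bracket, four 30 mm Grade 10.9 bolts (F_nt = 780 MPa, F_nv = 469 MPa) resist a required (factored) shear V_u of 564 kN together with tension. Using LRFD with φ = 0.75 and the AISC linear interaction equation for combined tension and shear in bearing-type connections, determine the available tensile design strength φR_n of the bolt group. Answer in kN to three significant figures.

A_b = π·30²/4 = 706.9 mm²; f_rv = 564 × 1000 / (4 × 706.9) = 199.5 MPa.
F'_nt = 1.3 F_nt − (F_nt / φF_nv) f_rv = 1.3·780 − (780/(0.75·469))·199.5 = 571.7 MPa, capped at F_nt → F'_nt = 571.7 MPa.
R_n = F'_nt · A_b · n = 571.7 × 706.9 × 4 / 1000 = 1616 kN.
Design strength φR_n = 0.75 × 1616 = 1210 kN.

1210 kN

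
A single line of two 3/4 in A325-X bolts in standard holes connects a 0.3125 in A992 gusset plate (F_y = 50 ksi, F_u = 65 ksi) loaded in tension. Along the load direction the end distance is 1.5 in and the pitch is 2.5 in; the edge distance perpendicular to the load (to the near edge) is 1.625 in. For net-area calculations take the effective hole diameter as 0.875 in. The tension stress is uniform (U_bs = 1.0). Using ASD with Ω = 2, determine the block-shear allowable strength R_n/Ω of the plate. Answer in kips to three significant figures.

Shear plane L_v = 1.5 + 1·2.5 = 4 in; A_gv = 4 × 0.3125 = 1.25 in².
A_nv = (4 − 1.5·0.875) × 0.3125 = 0.8398 in².
A_nt = (1.625 − 0.5·0.875) × 0.3125 = 0.3711 in².
0.6 F_u A_nv = 32.75 kips; 0.6 F_y A_gv = 37.5 kips → shear rupture governs the shear term.
R_n = 32.75 + 1.0 × 65 × 0.3711 = 56.88 kips.
Allowable strength R_n/Ω = 56.88 / 2 = 28.4 kips.

28.4 kips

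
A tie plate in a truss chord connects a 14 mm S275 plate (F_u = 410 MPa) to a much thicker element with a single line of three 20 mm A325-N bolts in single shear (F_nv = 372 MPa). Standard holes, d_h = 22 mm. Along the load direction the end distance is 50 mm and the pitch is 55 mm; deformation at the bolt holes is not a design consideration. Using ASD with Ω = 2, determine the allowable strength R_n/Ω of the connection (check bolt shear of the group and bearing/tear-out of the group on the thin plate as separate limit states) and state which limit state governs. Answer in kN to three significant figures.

Bolt shear: A_b = π·20²/4 = 314.2 mm²; R_n = 372 × 314.2 × 3 × 1 / 1000 = 350.6 kN → 350.6 / 2 = 175 kN.
Bearing (1.5 l_c t F_u ≤ 3.0 d t F_u): upper limit = 3.0·20·14·410 / 1000 = 344.4 kN.
  Edge l_c = 50 − 22/2 = 39 → r_n = 335.8 kN; interior l_c = 55 − 22 = 33 → r_n = 284.1 kN.
  R_n,bearing = 1·335.8 + 2·284.1 = 904 kN → 904 / 2 = 452 kN.
Bolt shear governs: 175 kN.

175 kN (bolt shear governs)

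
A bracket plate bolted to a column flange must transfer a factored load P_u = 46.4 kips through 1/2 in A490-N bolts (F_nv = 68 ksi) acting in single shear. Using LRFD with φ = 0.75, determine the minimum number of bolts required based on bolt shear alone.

A_b = π·0.5²/4 = 0.1963 in².
Per-bolt design strength φR_n = 0.75 × 68 × 0.1963 × 1 = 10.01 kips.
n ≥ 46.4 / 10.01 = 4.634 → use 5 bolts.

5 bolts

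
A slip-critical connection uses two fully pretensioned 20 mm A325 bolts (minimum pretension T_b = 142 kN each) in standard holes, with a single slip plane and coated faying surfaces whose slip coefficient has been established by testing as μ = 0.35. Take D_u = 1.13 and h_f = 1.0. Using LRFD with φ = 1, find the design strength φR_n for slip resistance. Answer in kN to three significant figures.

R_n = μ · D_u · h_f · T_b · n_s · n_b = 0.35 × 1.13 × 1.0 × 142 × 1 × 2 = 112.3 kN.
Design strength φR_n = 1 × 112.3 = 112 kN.

112 kN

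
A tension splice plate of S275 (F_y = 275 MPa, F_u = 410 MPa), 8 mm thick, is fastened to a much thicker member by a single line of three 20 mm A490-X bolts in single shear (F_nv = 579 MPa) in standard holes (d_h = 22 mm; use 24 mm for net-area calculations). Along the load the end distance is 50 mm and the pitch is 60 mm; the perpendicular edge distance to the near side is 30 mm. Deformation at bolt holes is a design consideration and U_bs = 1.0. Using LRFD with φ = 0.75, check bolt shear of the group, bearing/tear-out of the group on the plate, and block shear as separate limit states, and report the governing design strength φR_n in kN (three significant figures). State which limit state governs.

207 kN (block shear governs)

Bolt shear: A_b = π·20²/4 = 314.2 mm²; R_n = 579 × 314.2 × 3 × 1 / 1000 = 545.7 kN → 0.75 × 545.7 = 409 kN.
Bearing: edge l_c = 39, r_n = 153.5 kN; interior l_c = 38, r_n = 149.6 kN; R_n = 153.5 + 2·149.6 = 452.6 kN → 339 kN.
Block shear: A_gv = 1360, A_nv = 880, A_nt = 144 mm²; R_n = min(0.6F_uA_nv, 0.6F_yA_gv) + U_bs·F_u·A_nt = 275.5 kN → 207 kN.
Block shear governs: 207 kN.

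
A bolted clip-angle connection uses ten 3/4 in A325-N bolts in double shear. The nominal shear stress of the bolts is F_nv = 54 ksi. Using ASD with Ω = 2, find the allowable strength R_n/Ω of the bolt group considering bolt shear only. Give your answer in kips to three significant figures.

239 kips

A_b = π × 0.75² / 4 = 0.4418 in².
R_n = F_nv · A_b · n · n_s = 54 × 0.4418 × 10 × 2 = 477.1 kips.
Allowable strength R_n/Ω = 477.1 / 2 = 239 kips.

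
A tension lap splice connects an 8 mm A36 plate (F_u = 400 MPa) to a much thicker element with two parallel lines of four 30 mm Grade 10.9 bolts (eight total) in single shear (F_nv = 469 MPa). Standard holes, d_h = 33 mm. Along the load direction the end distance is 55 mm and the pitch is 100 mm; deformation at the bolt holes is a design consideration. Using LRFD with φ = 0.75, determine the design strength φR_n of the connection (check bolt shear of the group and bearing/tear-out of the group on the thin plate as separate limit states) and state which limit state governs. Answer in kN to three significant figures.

1260 kN (bearing governs)

Bolt shear: A_b = π·30²/4 = 706.9 mm²; R_n = 469 × 706.9 × 8 × 1 / 1000 = 2652 kN → 0.75 × 2652 = 1990 kN.
Bearing (1.2 l_c t F_u ≤ 2.4 d t F_u): upper limit = 2.4·30·8·400 / 1000 = 230.4 kN.
  Edge l_c = 55 − 33/2 = 38.5 → r_n = 147.8 kN; interior l_c = 100 − 33 = 67 → r_n = 230.4 kN.
  R_n,bearing = 2·147.8 + 6·230.4 = 1678 kN → 0.75 × 1678 = 1260 kN.
Bearing governs: 1260 kN.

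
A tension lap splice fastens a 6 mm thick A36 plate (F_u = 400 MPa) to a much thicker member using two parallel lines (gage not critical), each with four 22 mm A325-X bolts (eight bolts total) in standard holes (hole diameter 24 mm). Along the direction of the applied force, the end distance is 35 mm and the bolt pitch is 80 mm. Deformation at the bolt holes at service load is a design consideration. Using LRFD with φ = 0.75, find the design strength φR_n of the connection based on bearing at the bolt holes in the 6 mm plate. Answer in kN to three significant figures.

Per bolt r_n = 1.2 l_c t F_u ≤ 2.4 d t F_u; upper limit = 2.4 × 22 × 6 × 400 / 1000 = 126.7 kN.
Edge bolt: l_c = 35 − 24/2 = 23 mm → 1.2 × 23 × 6 × 400 / 1000 = 66.24 → r_n = 66.24 kN.
Interior bolts: l_c = 80 − 24 = 56 mm → 1.2 × 56 × 6 × 400 / 1000 = 161.3 → r_n = 126.7 kN.
R_n = 2 × 66.24 + 6 × 126.7 = 892.8 kN.
Design strength φR_n = 0.75 × 892.8 = 670 kN.

670 kN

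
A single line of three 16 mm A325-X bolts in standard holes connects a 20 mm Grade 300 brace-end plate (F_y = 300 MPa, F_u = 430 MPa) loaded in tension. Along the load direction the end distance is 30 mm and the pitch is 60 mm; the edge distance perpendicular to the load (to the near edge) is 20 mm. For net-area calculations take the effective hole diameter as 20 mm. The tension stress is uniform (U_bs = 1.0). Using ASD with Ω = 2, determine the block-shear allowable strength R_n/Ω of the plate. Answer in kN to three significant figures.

Shear plane L_v = 30 + 2·60 = 150 mm; A_gv = 150 × 20 = 3000 mm².
A_nv = (150 − 2.5·20) × 20 = 2000 mm².
A_nt = (20 − 0.5·20) × 20 = 200 mm².
0.6 F_u A_nv = 516 kN; 0.6 F_y A_gv = 540 kN → shear rupture governs the shear term.
R_n = 516 + 1.0 × 430 × 200 / 1000 = 602 kN.
Allowable strength R_n/Ω = 602 / 2 = 301 kN.

301 kN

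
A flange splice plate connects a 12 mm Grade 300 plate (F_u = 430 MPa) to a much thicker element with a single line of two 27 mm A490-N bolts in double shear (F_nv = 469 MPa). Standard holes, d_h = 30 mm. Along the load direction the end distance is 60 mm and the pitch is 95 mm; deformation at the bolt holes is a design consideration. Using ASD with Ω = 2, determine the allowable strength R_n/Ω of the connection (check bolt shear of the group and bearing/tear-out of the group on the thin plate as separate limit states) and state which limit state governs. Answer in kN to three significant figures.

Bolt shear: A_b = π·27²/4 = 572.6 mm²; R_n = 469 × 572.6 × 2 × 2 / 1000 = 1074 kN → 1074 / 2 = 537 kN.
Bearing (1.2 l_c t F_u ≤ 2.4 d t F_u): upper limit = 2.4·27·12·430 / 1000 = 334.4 kN.
  Edge l_c = 60 − 30/2 = 45 → r_n = 278.6 kN; interior l_c = 95 − 30 = 65 → r_n = 334.4 kN.
  R_n,bearing = 1·278.6 + 1·334.4 = 613 kN → 613 / 2 = 307 kN.
Bearing governs: 307 kN.

307 kN (bearing governs)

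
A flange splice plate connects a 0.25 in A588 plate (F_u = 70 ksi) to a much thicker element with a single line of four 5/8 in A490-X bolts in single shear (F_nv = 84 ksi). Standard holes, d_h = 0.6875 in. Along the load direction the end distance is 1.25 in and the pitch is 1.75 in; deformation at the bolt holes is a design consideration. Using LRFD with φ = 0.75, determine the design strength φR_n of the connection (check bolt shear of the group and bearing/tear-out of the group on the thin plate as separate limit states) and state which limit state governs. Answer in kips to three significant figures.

64.5 kips (bearing governs)

Bolt shear: A_b = π·0.625²/4 = 0.3068 in²; R_n = 84 × 0.3068 × 4 × 1 = 103.1 kips → 0.75 × 103.1 = 77.3 kips.
Bearing (1.2 l_c t F_u ≤ 2.4 d t F_u): upper limit = 2.4·0.625·0.25·70 = 26.25 kips.
  Edge l_c = 1.25 − 0.6875/2 = 0.9062 → r_n = 19.03 kips; interior l_c = 1.75 − 0.6875 = 1.062 → r_n = 22.31 kips.
  R_n,bearing = 1·19.03 + 3·22.31 = 85.97 kips → 0.75 × 85.97 = 64.5 kips.
Bearing governs: 64.5 kips.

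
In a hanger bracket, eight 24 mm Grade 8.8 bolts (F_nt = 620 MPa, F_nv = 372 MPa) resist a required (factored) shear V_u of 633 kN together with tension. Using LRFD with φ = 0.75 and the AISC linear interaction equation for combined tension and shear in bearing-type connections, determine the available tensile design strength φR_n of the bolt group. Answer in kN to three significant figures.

A_b = π·24²/4 = 452.4 mm²; f_rv = 633 × 1000 / (8 × 452.4) = 174.9 MPa.
F'_nt = 1.3 F_nt − (F_nt / φF_nv) f_rv = 1.3·620 − (620/(0.75·372))·174.9 = 417.3 MPa, capped at F_nt → F'_nt = 417.3 MPa.
R_n = F'_nt · A_b · n = 417.3 × 452.4 × 8 / 1000 = 1510 kN.
Design strength φR_n = 0.75 × 1510 = 1130 kN.

1130 kN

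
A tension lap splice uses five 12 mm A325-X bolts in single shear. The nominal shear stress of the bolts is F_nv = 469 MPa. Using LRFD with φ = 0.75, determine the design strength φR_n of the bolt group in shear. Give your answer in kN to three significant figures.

199 kN

A_b = π × 12² / 4 = 113.1 mm².
R_n = F_nv · A_b · n · n_s = 469 × 113.1 × 5 × 1 / 1000 = 265.2 kN.
Design strength φR_n = 0.75 × 265.2 = 199 kN.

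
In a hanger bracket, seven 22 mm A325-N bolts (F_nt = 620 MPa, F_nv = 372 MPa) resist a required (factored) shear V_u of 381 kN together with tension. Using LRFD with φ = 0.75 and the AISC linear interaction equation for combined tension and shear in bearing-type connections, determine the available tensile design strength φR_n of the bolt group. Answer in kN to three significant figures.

974 kN

A_b = π·22²/4 = 380.1 mm²; f_rv = 381 × 1000 / (7 × 380.1) = 143.2 MPa.
F'_nt = 1.3 F_nt − (F_nt / φF_nv) f_rv = 1.3·620 − (620/(0.75·372))·143.2 = 487.8 MPa, capped at F_nt → F'_nt = 487.8 MPa.
R_n = F'_nt · A_b · n = 487.8 × 380.1 × 7 / 1000 = 1298 kN.
Design strength φR_n = 0.75 × 1298 = 974 kN.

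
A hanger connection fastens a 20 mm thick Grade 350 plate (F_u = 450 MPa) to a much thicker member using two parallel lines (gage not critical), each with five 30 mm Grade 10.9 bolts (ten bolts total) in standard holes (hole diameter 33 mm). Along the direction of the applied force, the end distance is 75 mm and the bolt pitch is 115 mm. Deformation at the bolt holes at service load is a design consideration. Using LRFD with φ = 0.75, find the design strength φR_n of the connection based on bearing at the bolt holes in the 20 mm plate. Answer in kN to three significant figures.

4840 kN

Per bolt r_n = 1.2 l_c t F_u ≤ 2.4 d t F_u; upper limit = 2.4 × 30 × 20 × 450 / 1000 = 648 kN.
Edge bolt: l_c = 75 − 33/2 = 58.5 mm → 1.2 × 58.5 × 20 × 450 / 1000 = 631.8 → r_n = 631.8 kN.
Interior bolts: l_c = 115 − 33 = 82 mm → 1.2 × 82 × 20 × 450 / 1000 = 885.6 → r_n = 648 kN.
R_n = 2 × 631.8 + 8 × 648 = 6448 kN.
Design strength φR_n = 0.75 × 6448 = 4840 kN.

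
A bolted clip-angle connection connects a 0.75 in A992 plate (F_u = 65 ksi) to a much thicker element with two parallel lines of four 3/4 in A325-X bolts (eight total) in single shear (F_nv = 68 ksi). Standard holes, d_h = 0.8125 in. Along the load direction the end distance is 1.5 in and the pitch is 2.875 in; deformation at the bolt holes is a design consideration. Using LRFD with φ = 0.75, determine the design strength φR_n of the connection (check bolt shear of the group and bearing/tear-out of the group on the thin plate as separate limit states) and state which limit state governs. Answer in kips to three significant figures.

180 kips (bolt shear governs)

Bolt shear: A_b = π·0.75²/4 = 0.4418 in²; R_n = 68 × 0.4418 × 8 × 1 = 240.3 kips → 0.75 × 240.3 = 180 kips.
Bearing (1.2 l_c t F_u ≤ 2.4 d t F_u): upper limit = 2.4·0.75·0.75·65 = 87.75 kips.
  Edge l_c = 1.5 − 0.8125/2 = 1.094 → r_n = 63.98 kips; interior l_c = 2.875 − 0.8125 = 2.062 → r_n = 87.75 kips.
  R_n,bearing = 2·63.98 + 6·87.75 = 654.5 kips → 0.75 × 654.5 = 491 kips.
Bolt shear governs: 180 kips.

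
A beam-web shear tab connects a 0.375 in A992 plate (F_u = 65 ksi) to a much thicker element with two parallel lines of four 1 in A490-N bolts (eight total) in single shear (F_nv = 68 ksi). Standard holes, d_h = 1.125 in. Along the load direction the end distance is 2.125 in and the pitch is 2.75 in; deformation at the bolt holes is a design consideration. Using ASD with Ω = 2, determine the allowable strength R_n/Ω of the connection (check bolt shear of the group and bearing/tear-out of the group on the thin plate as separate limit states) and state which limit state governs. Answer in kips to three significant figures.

Bolt shear: A_b = π·1²/4 = 0.7854 in²; R_n = 68 × 0.7854 × 8 × 1 = 427.3 kips → 427.3 / 2 = 214 kips.
Bearing (1.2 l_c t F_u ≤ 2.4 d t F_u): upper limit = 2.4·1·0.375·65 = 58.5 kips.
  Edge l_c = 2.125 − 1.125/2 = 1.562 → r_n = 45.7 kips; interior l_c = 2.75 − 1.125 = 1.625 → r_n = 47.53 kips.
  R_n,bearing = 2·45.7 + 6·47.53 = 376.6 kips → 376.6 / 2 = 188 kips.
Bearing governs: 188 kips.

188 kips (bearing governs)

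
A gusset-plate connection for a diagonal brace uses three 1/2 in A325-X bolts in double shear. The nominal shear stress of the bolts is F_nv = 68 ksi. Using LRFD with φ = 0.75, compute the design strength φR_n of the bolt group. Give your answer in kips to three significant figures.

60.1 kips

A_b = π × 0.5² / 4 = 0.1963 in².
R_n = F_nv · A_b · n · n_s = 68 × 0.1963 × 3 × 2 = 80.11 kips.
Design strength φR_n = 0.75 × 80.11 = 60.1 kips.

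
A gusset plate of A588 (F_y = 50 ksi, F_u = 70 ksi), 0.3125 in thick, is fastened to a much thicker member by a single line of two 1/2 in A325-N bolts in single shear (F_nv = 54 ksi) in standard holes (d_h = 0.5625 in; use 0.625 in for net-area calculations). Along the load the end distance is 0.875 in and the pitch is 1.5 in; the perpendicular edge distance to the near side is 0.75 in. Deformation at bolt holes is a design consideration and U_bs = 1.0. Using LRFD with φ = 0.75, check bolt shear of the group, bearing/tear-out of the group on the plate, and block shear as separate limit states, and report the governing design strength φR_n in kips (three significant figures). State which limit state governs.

15.9 kips (bolt shear governs)

Bolt shear: A_b = π·0.5²/4 = 0.1963 in²; R_n = 54 × 0.1963 × 2 × 1 = 21.21 kips → 0.75 × 21.21 = 15.9 kips.
Bearing: edge l_c = 0.5938, r_n = 15.59 kips; interior l_c = 0.9375, r_n = 24.61 kips; R_n = 15.59 + 1·24.61 = 40.2 kips → 30.1 kips.
Block shear: A_gv = 0.7422, A_nv = 0.4492, A_nt = 0.1367 in²; R_n = min(0.6F_uA_nv, 0.6F_yA_gv) + U_bs·F_u·A_nt = 28.44 kips → 21.3 kips.
Bolt shear governs: 15.9 kips.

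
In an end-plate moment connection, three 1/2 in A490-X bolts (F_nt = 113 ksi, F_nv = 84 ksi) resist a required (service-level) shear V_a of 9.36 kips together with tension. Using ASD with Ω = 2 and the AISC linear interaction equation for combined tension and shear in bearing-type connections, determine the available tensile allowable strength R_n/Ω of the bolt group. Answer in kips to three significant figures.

30.7 kips

A_b = π·0.5²/4 = 0.1963 in²; f_rv = 9.36 / (3 × 0.1963) = 15.89 ksi.
F'_nt = 1.3 F_nt − (Ω F_nt / F_nv) f_rv = 1.3·113 − (2·113/84)·15.89 = 104.1 ksi, capped at F_nt → F'_nt = 104.1 ksi.
R_n = F'_nt · A_b · n = 104.1 × 0.1963 × 3 = 61.35 kips.
Allowable strength R_n/Ω = 61.35 / 2 = 30.7 kips.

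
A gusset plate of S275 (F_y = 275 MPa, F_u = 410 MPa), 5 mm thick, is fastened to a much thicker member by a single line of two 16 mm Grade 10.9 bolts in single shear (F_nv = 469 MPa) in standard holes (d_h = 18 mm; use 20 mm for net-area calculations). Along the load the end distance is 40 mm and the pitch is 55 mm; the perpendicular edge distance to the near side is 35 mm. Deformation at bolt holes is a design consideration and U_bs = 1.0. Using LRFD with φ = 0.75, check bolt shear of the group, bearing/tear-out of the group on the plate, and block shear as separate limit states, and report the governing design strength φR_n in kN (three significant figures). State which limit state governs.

Bolt shear: A_b = π·16²/4 = 201.1 mm²; R_n = 469 × 201.1 × 2 × 1 / 1000 = 188.6 kN → 0.75 × 188.6 = 141 kN.
Bearing: edge l_c = 31, r_n = 76.26 kN; interior l_c = 37, r_n = 78.72 kN; R_n = 76.26 + 1·78.72 = 155 kN → 116 kN.
Block shear: A_gv = 475, A_nv = 325, A_nt = 125 mm²; R_n = min(0.6F_uA_nv, 0.6F_yA_gv) + U_bs·F_u·A_nt = 129.6 kN → 97.2 kN.
Block shear governs: 97.2 kN.

97.2 kN (block shear governs)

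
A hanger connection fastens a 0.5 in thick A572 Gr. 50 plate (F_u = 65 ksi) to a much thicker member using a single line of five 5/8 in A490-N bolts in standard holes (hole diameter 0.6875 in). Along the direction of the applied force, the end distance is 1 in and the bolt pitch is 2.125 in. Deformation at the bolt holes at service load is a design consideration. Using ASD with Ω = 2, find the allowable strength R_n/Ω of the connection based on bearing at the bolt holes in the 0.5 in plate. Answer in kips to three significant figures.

110 kips

Per bolt r_n = 1.2 l_c t F_u ≤ 2.4 d t F_u; upper limit = 2.4 × 0.625 × 0.5 × 65 = 48.75 kips.
Edge bolt: l_c = 1 − 0.6875/2 = 0.6562 in → 1.2 × 0.6562 × 0.5 × 65 = 25.59 → r_n = 25.59 kips.
Interior bolts: l_c = 2.125 − 0.6875 = 1.438 in → 1.2 × 1.438 × 0.5 × 65 = 56.06 → r_n = 48.75 kips.
R_n = 1 × 25.59 + 4 × 48.75 = 220.6 kips.
Allowable strength R_n/Ω = 220.6 / 2 = 110 kips.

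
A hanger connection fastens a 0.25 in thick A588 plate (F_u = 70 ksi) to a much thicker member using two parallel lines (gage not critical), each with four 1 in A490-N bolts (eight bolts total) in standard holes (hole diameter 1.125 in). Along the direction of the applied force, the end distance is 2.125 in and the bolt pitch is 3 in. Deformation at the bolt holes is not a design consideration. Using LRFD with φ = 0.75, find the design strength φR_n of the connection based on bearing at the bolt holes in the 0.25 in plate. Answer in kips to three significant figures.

Per bolt r_n = 1.5 l_c t F_u ≤ 3.0 d t F_u; upper limit = 3.0 × 1 × 0.25 × 70 = 52.5 kips.
Edge bolt: l_c = 2.125 − 1.125/2 = 1.562 in → 1.5 × 1.562 × 0.25 × 70 = 41.02 → r_n = 41.02 kips.
Interior bolts: l_c = 3 − 1.125 = 1.875 in → 1.5 × 1.875 × 0.25 × 70 = 49.22 → r_n = 49.22 kips.
R_n = 2 × 41.02 + 6 × 49.22 = 377.3 kips.
Design strength φR_n = 0.75 × 377.3 = 283 kips.

283 kips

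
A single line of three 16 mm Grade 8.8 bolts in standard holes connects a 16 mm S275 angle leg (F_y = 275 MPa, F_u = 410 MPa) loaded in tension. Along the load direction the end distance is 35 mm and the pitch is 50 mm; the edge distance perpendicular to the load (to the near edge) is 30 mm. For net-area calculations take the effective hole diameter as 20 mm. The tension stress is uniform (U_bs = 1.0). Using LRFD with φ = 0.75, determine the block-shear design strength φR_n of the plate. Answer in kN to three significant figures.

349 kN

Shear plane L_v = 35 + 2·50 = 135 mm; A_gv = 135 × 16 = 2160 mm².
A_nv = (135 − 2.5·20) × 16 = 1360 mm².
A_nt = (30 − 0.5·20) × 16 = 320 mm².
0.6 F_u A_nv = 334.6 kN; 0.6 F_y A_gv = 356.4 kN → shear rupture governs the shear term.
R_n = 334.6 + 1.0 × 410 × 320 / 1000 = 465.8 kN.
Design strength φR_n = 0.75 × 465.8 = 349 kN.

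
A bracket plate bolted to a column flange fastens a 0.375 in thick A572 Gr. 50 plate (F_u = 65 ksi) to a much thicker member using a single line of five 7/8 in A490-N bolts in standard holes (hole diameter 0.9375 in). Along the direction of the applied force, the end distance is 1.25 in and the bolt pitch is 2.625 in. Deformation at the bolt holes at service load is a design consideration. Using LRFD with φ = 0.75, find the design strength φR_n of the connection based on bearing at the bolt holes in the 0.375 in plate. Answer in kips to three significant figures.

165 kips

Per bolt r_n = 1.2 l_c t F_u ≤ 2.4 d t F_u; upper limit = 2.4 × 0.875 × 0.375 × 65 = 51.19 kips.
Edge bolt: l_c = 1.25 − 0.9375/2 = 0.7812 in → 1.2 × 0.7812 × 0.375 × 65 = 22.85 → r_n = 22.85 kips.
Interior bolts: l_c = 2.625 − 0.9375 = 1.688 in → 1.2 × 1.688 × 0.375 × 65 = 49.36 → r_n = 49.36 kips.
R_n = 1 × 22.85 + 4 × 49.36 = 220.3 kips.
Design strength φR_n = 0.75 × 220.3 = 165 kips.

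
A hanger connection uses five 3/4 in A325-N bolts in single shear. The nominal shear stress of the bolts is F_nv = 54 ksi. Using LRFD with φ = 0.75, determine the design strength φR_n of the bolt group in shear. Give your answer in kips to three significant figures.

89.5 kips

A_b = π × 0.75² / 4 = 0.4418 in².
R_n = F_nv · A_b · n · n_s = 54 × 0.4418 × 5 × 1 = 119.3 kips.
Design strength φR_n = 0.75 × 119.3 = 89.5 kips.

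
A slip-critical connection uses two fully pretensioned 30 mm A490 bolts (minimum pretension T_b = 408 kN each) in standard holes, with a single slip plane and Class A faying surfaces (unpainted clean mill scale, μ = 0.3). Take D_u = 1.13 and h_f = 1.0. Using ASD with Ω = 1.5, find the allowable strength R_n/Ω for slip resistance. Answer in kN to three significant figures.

R_n = μ · D_u · h_f · T_b · n_s · n_b = 0.3 × 1.13 × 1.0 × 408 × 1 × 2 = 276.6 kN.
Allowable strength R_n/Ω = 276.6 / 1.5 = 184 kN.

184 kN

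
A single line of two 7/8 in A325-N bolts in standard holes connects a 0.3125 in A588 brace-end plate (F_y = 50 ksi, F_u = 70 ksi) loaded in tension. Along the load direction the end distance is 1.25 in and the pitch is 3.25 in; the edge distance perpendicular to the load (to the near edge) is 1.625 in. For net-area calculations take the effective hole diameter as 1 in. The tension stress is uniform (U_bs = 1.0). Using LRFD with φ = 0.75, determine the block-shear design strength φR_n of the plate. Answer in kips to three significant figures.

Shear plane L_v = 1.25 + 1·3.25 = 4.5 in; A_gv = 4.5 × 0.3125 = 1.406 in².
A_nv = (4.5 − 1.5·1) × 0.3125 = 0.9375 in².
A_nt = (1.625 − 0.5·1) × 0.3125 = 0.3516 in².
0.6 F_u A_nv = 39.38 kips; 0.6 F_y A_gv = 42.19 kips → shear rupture governs the shear term.
R_n = 39.38 + 1.0 × 70 × 0.3516 = 63.98 kips.
Design strength φR_n = 0.75 × 63.98 = 48 kips.

48 kips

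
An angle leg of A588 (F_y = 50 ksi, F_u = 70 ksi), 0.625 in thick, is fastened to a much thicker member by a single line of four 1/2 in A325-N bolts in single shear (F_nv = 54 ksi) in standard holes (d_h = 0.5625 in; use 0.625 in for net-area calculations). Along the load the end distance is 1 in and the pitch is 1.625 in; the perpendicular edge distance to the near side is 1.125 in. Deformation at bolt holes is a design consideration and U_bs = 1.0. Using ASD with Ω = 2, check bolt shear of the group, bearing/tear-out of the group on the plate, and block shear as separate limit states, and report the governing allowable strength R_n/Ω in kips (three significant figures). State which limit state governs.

21.2 kips (bolt shear governs)

Bolt shear: A_b = π·0.5²/4 = 0.1963 in²; R_n = 54 × 0.1963 × 4 × 1 = 42.41 kips → 42.41 / 2 = 21.2 kips.
Bearing: edge l_c = 0.7188, r_n = 37.73 kips; interior l_c = 1.062, r_n = 52.5 kips; R_n = 37.73 + 3·52.5 = 195.2 kips → 97.6 kips.
Block shear: A_gv = 3.672, A_nv = 2.305, A_nt = 0.5078 in²; R_n = min(0.6F_uA_nv, 0.6F_yA_gv) + U_bs·F_u·A_nt = 132.3 kips → 66.2 kips.
Bolt shear governs: 21.2 kips.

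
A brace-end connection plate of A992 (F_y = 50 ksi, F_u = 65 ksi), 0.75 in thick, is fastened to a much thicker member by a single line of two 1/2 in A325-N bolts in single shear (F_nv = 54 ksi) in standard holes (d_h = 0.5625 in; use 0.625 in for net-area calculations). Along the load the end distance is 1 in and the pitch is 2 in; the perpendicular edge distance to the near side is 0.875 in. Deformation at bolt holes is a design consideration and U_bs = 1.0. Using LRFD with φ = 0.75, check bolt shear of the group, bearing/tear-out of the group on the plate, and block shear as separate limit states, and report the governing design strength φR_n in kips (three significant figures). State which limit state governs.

Bolt shear: A_b = π·0.5²/4 = 0.1963 in²; R_n = 54 × 0.1963 × 2 × 1 = 21.21 kips → 0.75 × 21.21 = 15.9 kips.
Bearing: edge l_c = 0.7188, r_n = 42.05 kips; interior l_c = 1.438, r_n = 58.5 kips; R_n = 42.05 + 1·58.5 = 100.5 kips → 75.4 kips.
Block shear: A_gv = 2.25, A_nv = 1.547, A_nt = 0.4219 in²; R_n = min(0.6F_uA_nv, 0.6F_yA_gv) + U_bs·F_u·A_nt = 87.75 kips → 65.8 kips.
Bolt shear governs: 15.9 kips.

15.9 kips (bolt shear governs)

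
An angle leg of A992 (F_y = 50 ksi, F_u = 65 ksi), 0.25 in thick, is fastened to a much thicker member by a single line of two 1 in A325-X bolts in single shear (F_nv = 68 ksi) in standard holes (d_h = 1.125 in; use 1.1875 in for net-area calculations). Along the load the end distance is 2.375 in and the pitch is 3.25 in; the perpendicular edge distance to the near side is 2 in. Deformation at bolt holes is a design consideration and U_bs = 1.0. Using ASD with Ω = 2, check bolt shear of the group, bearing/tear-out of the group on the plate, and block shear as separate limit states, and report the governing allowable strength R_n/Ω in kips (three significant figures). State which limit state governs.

30.2 kips (block shear governs)

Bolt shear: A_b = π·1²/4 = 0.7854 in²; R_n = 68 × 0.7854 × 2 × 1 = 106.8 kips → 106.8 / 2 = 53.4 kips.
Bearing: edge l_c = 1.812, r_n = 35.34 kips; interior l_c = 2.125, r_n = 39 kips; R_n = 35.34 + 1·39 = 74.34 kips → 37.2 kips.
Block shear: A_gv = 1.406, A_nv = 0.9609, A_nt = 0.3516 in²; R_n = min(0.6F_uA_nv, 0.6F_yA_gv) + U_bs·F_u·A_nt = 60.33 kips → 30.2 kips.
Block shear governs: 30.2 kips.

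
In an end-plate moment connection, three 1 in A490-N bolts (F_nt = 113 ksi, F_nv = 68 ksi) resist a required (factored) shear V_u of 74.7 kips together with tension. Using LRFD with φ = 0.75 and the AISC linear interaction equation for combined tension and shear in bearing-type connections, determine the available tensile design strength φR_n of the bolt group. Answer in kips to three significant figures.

A_b = π·1²/4 = 0.7854 in²; f_rv = 74.7 / (3 × 0.7854) = 31.7 ksi.
F'_nt = 1.3 F_nt − (F_nt / φF_nv) f_rv = 1.3·113 − (113/(0.75·68))·31.7 = 76.65 ksi, capped at F_nt → F'_nt = 76.65 ksi.
R_n = F'_nt · A_b · n = 76.65 × 0.7854 × 3 = 180.6 kips.
Design strength φR_n = 0.75 × 180.6 = 135 kips.

135 kips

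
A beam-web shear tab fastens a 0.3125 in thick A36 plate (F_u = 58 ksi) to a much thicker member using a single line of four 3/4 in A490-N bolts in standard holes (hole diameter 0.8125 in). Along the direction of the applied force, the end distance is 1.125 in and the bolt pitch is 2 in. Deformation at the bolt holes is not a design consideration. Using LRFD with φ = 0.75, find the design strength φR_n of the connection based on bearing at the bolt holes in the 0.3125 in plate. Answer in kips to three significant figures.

Per bolt r_n = 1.5 l_c t F_u ≤ 3.0 d t F_u; upper limit = 3.0 × 0.75 × 0.3125 × 58 = 40.78 kips.
Edge bolt: l_c = 1.125 − 0.8125/2 = 0.7188 in → 1.5 × 0.7188 × 0.3125 × 58 = 19.54 → r_n = 19.54 kips.
Interior bolts: l_c = 2 − 0.8125 = 1.188 in → 1.5 × 1.188 × 0.3125 × 58 = 32.29 → r_n = 32.29 kips.
R_n = 1 × 19.54 + 3 × 32.29 = 116.4 kips.
Design strength φR_n = 0.75 × 116.4 = 87.3 kips.

87.3 kips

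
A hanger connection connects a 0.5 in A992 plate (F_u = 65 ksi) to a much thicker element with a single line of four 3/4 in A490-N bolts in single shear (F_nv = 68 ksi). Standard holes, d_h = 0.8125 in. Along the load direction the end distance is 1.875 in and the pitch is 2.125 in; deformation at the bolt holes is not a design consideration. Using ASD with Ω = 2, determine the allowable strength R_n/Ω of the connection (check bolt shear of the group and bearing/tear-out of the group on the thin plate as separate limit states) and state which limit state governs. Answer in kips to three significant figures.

Bolt shear: A_b = π·0.75²/4 = 0.4418 in²; R_n = 68 × 0.4418 × 4 × 1 = 120.2 kips → 120.2 / 2 = 60.1 kips.
Bearing (1.5 l_c t F_u ≤ 3.0 d t F_u): upper limit = 3.0·0.75·0.5·65 = 73.12 kips.
  Edge l_c = 1.875 − 0.8125/2 = 1.469 → r_n = 71.6 kips; interior l_c = 2.125 − 0.8125 = 1.312 → r_n = 63.98 kips.
  R_n,bearing = 1·71.6 + 3·63.98 = 263.6 kips → 263.6 / 2 = 132 kips.
Bolt shear governs: 60.1 kips.

60.1 kips (bolt shear governs)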